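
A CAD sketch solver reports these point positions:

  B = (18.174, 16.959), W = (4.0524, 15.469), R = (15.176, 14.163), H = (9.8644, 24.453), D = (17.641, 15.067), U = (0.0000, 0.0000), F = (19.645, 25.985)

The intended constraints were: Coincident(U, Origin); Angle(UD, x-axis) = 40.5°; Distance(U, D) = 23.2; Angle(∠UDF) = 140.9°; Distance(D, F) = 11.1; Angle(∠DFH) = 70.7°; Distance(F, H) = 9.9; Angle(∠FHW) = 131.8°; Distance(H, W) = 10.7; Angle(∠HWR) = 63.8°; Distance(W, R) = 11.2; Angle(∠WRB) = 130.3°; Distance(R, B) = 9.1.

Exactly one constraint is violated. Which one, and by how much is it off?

Distance(R, B) = 9.1 — off by 5.00.

U = (0.00, 0.00) ✓; UD at 40.50° ✓; |UD| = 23.20 ✓; ∠UDF = 140.9° ✓; |DF| = 11.10 ✓; ∠DFH = 70.70° ✓; |FH| = 9.900 ✓; ∠FHW = 131.8° ✓; |HW| = 10.70 ✓; ∠HWR = 63.80° ✓; |WR| = 11.20 ✓; ∠WRB = 130.3° ✓; |RB| = 4.099 ✗.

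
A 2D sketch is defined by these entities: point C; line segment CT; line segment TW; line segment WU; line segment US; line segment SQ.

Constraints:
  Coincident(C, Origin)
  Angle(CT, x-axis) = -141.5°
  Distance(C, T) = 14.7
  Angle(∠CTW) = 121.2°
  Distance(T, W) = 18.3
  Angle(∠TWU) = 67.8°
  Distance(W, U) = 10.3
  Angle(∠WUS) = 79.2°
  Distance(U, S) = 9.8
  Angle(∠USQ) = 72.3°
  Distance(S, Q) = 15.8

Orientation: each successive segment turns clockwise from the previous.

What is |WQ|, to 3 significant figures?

5.81

C is at the origin; CT runs at -141.5° with length 14.7, so T = (-11.5, -9.15). ∠CTW = 121.2° gives TW at 160° from the x-axis; with |TW| = 18.3, W = (-28.7, -2.80). ∠TWU = 67.8° gives WU at 47.5° from the x-axis; with |WU| = 10.3, U = (-21.7, 4.79). ∠WUS = 79.2° gives US at -53.3° from the x-axis; with |US| = 9.8, S = (-15.9, -3.07). ∠USQ = 72.3° gives SQ at -161° from the x-axis; with |SQ| = 15.8, Q = (-30.8, -8.21). Then |WQ| = |Q − W| = 5.81.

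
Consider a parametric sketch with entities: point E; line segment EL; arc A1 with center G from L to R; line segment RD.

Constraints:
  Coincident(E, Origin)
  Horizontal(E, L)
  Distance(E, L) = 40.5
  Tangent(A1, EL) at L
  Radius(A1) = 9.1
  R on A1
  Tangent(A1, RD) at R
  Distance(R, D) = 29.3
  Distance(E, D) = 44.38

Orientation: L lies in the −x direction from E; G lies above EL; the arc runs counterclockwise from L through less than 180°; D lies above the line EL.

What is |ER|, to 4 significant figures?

32.41

Checks: |EL| = 40.50 ✓; |GL| = 9.100 ✓; |GR| = 9.100 ✓; ∠(GR, RD) = 90.00° ✓; |RD| = 29.30 ✓; |ED| = 44.38 ✓.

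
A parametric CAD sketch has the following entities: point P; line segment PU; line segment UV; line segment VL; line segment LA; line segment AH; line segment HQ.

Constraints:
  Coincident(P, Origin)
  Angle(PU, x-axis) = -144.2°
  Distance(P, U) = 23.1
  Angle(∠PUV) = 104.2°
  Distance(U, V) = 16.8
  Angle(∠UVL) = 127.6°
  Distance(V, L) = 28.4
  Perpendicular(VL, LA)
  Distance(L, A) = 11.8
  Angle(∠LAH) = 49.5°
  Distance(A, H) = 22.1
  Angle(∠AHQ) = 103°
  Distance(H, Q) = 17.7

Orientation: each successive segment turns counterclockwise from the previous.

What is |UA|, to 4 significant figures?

38.68

P is at the origin; PU runs at -144.2° with length 23.1, so U = (-18.74, -13.51). ∠PUV = 104.2° gives UV at -68.40° from the x-axis; with |UV| = 16.8, V = (-12.55, -29.13). ∠UVL = 127.6° gives VL at -16.00° from the x-axis; with |VL| = 28.4, L = (14.75, -36.96). VL is perpendicular to LA, so LA runs at 74.00°; with |LA| = 11.8, A = (18.00, -25.62). Then |UA| = |A − U| = 38.68.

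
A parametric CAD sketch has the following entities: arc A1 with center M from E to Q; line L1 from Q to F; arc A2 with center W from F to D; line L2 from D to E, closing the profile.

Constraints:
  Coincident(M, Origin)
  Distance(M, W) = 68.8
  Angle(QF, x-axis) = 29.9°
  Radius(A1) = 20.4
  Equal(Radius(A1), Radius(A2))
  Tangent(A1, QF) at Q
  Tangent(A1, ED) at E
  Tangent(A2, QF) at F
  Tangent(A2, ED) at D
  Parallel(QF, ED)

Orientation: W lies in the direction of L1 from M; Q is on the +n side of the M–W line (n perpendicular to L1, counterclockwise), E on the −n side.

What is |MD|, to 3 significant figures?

71.8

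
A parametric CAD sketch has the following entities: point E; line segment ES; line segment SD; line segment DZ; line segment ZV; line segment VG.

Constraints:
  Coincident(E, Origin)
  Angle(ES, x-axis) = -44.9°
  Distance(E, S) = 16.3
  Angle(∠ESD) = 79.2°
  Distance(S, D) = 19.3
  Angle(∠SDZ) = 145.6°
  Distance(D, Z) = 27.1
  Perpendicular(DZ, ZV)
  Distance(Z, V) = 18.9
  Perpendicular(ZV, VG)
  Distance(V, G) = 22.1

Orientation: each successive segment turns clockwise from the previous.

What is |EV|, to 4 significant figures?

31.65

E is at the origin; ES runs at -44.9° with length 16.3, so S = (11.55, -11.51). ∠ESD = 79.2° gives SD at -145.7° from the x-axis; with |SD| = 19.3, D = (-4.398, -22.38). ∠SDZ = 145.6° gives DZ at 179.9° from the x-axis; with |DZ| = 27.1, Z = (-31.50, -22.33). DZ ⟂ ZV, so ZV runs at 89.90°; with |ZV| = 18.9, V = (-31.46, -3.434). Then |EV| = |V − E| = 31.65.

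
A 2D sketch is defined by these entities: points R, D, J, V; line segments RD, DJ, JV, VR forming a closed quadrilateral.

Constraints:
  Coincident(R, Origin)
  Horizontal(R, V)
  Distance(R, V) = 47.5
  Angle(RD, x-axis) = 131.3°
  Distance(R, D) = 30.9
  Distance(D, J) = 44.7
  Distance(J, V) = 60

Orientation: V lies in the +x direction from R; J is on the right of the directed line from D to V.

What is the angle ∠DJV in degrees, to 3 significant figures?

85.2°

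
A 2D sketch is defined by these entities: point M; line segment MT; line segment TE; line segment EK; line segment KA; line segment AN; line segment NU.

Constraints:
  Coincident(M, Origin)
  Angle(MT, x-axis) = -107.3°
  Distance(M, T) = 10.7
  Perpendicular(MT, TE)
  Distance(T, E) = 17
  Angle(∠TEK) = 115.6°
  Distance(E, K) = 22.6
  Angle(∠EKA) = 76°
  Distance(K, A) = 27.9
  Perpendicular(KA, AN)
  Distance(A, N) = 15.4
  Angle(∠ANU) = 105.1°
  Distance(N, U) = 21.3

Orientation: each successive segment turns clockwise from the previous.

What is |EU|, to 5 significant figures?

2.1094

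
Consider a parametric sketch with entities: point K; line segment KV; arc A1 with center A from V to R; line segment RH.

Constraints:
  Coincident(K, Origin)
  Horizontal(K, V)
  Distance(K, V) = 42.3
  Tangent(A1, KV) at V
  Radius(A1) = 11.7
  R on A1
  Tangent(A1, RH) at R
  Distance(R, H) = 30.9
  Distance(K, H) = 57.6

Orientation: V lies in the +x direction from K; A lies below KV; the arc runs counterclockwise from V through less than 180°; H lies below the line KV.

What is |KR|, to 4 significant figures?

33.84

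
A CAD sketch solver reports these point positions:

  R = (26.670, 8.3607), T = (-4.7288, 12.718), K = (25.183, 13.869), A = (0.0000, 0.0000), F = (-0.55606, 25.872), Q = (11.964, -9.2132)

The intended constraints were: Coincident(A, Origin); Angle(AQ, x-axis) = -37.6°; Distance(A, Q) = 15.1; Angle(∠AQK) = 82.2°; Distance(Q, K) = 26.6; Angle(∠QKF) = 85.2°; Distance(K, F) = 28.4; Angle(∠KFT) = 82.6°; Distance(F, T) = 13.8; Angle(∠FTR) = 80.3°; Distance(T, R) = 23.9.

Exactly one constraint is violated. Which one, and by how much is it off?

Distance(T, R) = 23.9 — off by 7.80.

A = (0.00, 0.00) ✓; AQ at -37.60° ✓; |AQ| = 15.10 ✓; ∠AQK = 82.20° ✓; |QK| = 26.60 ✓; ∠QKF = 85.20° ✓; |KF| = 28.40 ✓; ∠KFT = 82.60° ✓; |FT| = 13.80 ✓; ∠FTR = 80.30° ✓; |TR| = 31.70 ✗.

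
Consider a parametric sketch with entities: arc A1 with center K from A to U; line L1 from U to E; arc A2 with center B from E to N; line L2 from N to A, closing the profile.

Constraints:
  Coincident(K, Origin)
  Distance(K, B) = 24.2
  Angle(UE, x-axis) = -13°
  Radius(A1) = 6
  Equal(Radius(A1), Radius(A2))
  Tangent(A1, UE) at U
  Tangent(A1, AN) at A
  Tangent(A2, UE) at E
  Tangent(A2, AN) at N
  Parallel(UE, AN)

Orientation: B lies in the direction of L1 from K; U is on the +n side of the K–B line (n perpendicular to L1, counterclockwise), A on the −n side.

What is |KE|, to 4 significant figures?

24.93

Tangency of A1 to both parallel lines with radius 6.0 puts U and A at K ± 6.0·n: U = (1.350, 5.846), A = (-1.350, -5.846). Equal radii place E and N the same way about B: E = B + 6.0·n = (24.93, 0.4024), N = B − 6.0·n = (22.23, -11.29). Then |KE| = |E − K| = 24.93.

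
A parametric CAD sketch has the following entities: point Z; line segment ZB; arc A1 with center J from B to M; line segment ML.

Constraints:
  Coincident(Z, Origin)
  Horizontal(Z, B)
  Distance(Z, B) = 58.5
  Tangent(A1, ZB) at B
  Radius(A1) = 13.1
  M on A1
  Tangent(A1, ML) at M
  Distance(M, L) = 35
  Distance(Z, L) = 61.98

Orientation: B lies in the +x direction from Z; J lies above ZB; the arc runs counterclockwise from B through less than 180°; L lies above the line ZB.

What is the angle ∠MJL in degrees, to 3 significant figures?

69.5°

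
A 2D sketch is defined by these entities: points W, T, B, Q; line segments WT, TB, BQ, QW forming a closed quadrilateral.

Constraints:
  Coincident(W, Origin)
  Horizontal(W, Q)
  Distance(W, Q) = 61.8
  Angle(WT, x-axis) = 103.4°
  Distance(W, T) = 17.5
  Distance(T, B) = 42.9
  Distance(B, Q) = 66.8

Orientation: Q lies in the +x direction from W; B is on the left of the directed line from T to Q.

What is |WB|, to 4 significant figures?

56.14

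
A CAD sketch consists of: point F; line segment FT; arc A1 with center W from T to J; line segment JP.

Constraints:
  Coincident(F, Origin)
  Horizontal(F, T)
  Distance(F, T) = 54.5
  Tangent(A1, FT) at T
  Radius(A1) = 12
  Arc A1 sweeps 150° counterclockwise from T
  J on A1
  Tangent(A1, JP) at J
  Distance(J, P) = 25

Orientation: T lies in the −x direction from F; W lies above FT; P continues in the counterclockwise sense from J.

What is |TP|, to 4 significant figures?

38.24

F is at the origin; FT is horizontal with |FT| = 54.5 and T on the −x side, so T = (-54.50, 0.000). A1 meets FT tangentially, so WT is at right angles to FT, so W = T + (0, 12) = (-54.50, 12.00). On A1, T sits at bearing -90° from W; a 150° counterclockwise sweep puts J at bearing 60°, so J = W + 12.0·(cos 60°, sin 60°) = (-48.50, 22.39). The tangent condition forces WJ to be normal to JP, so JP runs along (−sin 60°, cos 60°); with |JP| = 25.0, P = (-70.15, 34.89). Then |TP| = |P − T| = 38.24.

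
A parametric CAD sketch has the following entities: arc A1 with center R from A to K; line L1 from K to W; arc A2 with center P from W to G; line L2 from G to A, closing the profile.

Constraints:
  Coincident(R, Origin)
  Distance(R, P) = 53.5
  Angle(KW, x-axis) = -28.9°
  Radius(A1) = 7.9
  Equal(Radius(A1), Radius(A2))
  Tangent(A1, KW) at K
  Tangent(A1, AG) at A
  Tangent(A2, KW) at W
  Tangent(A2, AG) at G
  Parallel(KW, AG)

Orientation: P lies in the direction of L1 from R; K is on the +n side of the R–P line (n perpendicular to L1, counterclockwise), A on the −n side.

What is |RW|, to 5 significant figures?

54.080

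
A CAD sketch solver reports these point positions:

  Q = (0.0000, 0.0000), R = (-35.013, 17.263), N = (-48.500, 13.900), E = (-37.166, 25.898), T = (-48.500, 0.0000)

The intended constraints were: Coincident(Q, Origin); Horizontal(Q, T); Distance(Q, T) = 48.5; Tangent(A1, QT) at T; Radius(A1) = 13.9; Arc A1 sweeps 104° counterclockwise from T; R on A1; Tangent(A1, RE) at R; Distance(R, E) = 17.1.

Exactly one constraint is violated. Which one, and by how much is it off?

Distance(R, E) = 17.1 — off by 8.20.

Q = (0.00, 0.00) ✓; Q.y = 0.00, T.y = 0.00 ✓; |QT| = 48.50 ✓; ∠(NT, TQ) = 90.00° ✓; |NT| = 13.90 ✓; bearing(N→R) − bearing(N→T) = 104.0° ✓; |NR| = 13.90 ✓; ∠(NR, RE) = 90.00° ✓; |RE| = 8.899 ✗.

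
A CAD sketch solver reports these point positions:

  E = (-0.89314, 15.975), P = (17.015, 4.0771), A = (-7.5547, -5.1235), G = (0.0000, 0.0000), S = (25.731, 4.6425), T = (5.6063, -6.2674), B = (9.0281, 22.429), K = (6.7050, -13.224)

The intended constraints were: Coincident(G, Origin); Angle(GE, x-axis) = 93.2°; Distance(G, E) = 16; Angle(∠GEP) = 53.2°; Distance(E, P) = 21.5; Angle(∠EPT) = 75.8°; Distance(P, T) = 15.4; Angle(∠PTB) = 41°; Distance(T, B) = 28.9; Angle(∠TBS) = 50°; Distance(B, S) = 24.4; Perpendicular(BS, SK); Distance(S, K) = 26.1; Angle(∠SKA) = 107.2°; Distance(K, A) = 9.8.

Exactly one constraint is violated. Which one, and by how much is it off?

Distance(K, A) = 9.8 — off by 6.60.

G = (0.00, 0.00) ✓; GE at 93.20° ✓; |GE| = 16.00 ✓; ∠GEP = 53.20° ✓; |EP| = 21.50 ✓; ∠EPT = 75.80° ✓; |PT| = 15.40 ✓; ∠PTB = 41.00° ✓; |TB| = 28.90 ✓; ∠TBS = 50.00° ✓; |BS| = 24.40 ✓; ∠(BS, SK) = 90.00° ✓; |SK| = 26.10 ✓; ∠SKA = 107.2° ✓; |KA| = 16.40 ✗.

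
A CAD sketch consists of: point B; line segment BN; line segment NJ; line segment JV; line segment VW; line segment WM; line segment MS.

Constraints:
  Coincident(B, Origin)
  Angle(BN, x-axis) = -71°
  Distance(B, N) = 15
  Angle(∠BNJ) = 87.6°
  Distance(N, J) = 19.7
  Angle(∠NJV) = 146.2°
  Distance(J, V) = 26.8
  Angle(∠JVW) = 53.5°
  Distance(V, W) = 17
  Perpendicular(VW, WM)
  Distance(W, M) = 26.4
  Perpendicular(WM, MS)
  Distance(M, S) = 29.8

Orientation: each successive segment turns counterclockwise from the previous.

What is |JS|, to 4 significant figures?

29.15

B is at the origin; BN runs at -71.0° with length 15.0, so N = (4.884, -14.18). ∠BNJ = 87.6° gives NJ at 21.40° from the x-axis; with |NJ| = 19.7, J = (23.23, -6.995). ∠NJV = 146.2° gives JV at 55.20° from the x-axis; with |JV| = 26.8, V = (38.52, 15.01). ∠JVW = 53.5° gives VW at -178.3° from the x-axis; with |VW| = 17.0, W = (21.53, 14.51). VW is perpendicular to WM, so WM runs at -88.30°; with |WM| = 26.4, M = (22.31, -11.88). WM is perpendicular to MS, so MS runs at 1.700°; with |MS| = 29.8, S = (52.10, -11.00). Then |JS| = |S − J| = 29.15.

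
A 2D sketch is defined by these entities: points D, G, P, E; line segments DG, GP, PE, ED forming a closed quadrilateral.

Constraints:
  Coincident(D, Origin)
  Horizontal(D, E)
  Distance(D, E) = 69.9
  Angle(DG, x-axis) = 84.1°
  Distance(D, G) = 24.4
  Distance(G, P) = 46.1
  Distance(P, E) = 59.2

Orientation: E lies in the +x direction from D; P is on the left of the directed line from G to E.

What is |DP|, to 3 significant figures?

64.9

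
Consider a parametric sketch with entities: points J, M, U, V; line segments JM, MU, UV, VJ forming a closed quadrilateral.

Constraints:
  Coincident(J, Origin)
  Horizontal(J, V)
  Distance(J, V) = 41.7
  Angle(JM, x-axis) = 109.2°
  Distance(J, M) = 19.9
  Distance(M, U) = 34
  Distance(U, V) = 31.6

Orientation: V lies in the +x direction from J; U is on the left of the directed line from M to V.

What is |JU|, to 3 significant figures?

38.1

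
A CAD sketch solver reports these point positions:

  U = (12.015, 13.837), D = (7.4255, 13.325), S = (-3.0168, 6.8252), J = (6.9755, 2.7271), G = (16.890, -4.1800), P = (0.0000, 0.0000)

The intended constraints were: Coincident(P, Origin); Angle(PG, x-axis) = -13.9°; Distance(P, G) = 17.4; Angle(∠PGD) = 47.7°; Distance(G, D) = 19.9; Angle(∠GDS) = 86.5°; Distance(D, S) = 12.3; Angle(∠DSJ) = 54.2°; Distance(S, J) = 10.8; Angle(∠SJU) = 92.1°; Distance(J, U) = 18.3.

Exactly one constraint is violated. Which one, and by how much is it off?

Distance(J, U) = 18.3 — off by 6.10.

P = (0.00, 0.00) ✓; PG at -13.90° ✓; |PG| = 17.40 ✓; ∠PGD = 47.70° ✓; |GD| = 19.90 ✓; ∠GDS = 86.50° ✓; |DS| = 12.30 ✓; ∠DSJ = 54.20° ✓; |SJ| = 10.80 ✓; ∠SJU = 92.10° ✓; |JU| = 12.20 ✗.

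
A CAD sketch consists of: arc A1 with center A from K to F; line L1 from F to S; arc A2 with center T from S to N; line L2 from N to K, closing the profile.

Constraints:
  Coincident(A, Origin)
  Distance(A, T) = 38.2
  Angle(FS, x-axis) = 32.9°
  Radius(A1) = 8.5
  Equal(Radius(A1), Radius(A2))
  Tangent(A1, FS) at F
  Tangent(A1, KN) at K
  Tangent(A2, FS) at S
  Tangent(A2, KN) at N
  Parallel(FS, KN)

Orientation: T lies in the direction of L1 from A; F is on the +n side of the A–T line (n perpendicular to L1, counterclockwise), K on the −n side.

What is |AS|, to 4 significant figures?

39.13

The slot axis is L1's direction at 32.9°, so u = (cos 32.9°, sin 32.9°) = (0.8396, 0.5432) and n = (−sin 32.9°, cos 32.9°) = (-0.5432, 0.8396). A is at the origin and T lies 38.2 along u from A, so T = 38.2·u = (32.07, 20.75). Tangency of A1 to both parallel lines with radius 8.5 puts F and K at A ± 8.5·n: F = (-4.617, 7.137), K = (4.617, -7.137). Equal radii place S and N the same way about T: S = T + 8.5·n = (27.46, 27.89), N = T − 8.5·n = (36.69, 13.61). Then |AS| = |S − A| = 39.13.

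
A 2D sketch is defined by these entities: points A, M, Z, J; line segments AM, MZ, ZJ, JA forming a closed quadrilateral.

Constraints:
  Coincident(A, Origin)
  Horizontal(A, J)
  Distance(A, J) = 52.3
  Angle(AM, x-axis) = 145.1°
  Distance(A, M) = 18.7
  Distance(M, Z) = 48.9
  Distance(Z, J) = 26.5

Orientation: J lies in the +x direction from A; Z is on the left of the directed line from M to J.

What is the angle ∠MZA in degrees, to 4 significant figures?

20.05°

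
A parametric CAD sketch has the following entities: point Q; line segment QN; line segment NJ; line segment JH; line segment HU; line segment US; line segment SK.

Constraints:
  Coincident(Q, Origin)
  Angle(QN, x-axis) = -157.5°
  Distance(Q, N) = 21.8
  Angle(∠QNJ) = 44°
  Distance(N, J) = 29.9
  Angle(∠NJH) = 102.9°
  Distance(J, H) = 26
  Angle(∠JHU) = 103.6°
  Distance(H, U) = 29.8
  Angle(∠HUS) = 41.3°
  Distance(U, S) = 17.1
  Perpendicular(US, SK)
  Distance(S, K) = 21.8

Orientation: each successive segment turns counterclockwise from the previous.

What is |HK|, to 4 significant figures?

5.701

Q is at the origin; QN runs at -157.5° with length 21.8, so N = (-20.14, -8.342). ∠QNJ = 44.0° gives NJ at -21.50° from the x-axis; with |NJ| = 29.9, J = (7.679, -19.30). ∠NJH = 102.9° gives JH at 55.60° from the x-axis; with |JH| = 26.0, H = (22.37, 2.152). ∠JHU = 103.6° gives HU at 132.0° from the x-axis; with |HU| = 29.8, U = (2.428, 24.30). ∠HUS = 41.3° gives US at -89.30° from the x-axis; with |US| = 17.1, S = (2.637, 7.199). US ⟂ SK, so SK runs at 0.7000°; with |SK| = 21.8, K = (24.44, 7.465). Then |HK| = |K − H| = 5.701.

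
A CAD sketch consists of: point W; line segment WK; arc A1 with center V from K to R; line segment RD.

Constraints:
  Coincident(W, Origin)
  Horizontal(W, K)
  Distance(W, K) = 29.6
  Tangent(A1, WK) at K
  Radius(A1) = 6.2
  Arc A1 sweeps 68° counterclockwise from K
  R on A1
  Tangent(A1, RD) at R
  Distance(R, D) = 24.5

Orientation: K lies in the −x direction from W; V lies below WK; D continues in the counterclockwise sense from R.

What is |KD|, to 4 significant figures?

30.50

W is at the origin; W and K share the same y with |WK| = 29.6 and K on the −x side, so K = (-29.60, 0.000). The tangent condition forces VK to be normal to WK, so V = K + (0, -6.2) = (-29.60, -6.200). On A1, K sits at bearing 90° from V; a 68° counterclockwise sweep puts R at bearing 158°, so R = V + 6.2·(cos 158°, sin 158°) = (-35.35, -3.877). The tangent condition forces VR to be normal to RD, so RD runs along (−sin 158°, cos 158°); with |RD| = 24.5, D = (-44.53, -26.59). Then |KD| = |D − K| = 30.50.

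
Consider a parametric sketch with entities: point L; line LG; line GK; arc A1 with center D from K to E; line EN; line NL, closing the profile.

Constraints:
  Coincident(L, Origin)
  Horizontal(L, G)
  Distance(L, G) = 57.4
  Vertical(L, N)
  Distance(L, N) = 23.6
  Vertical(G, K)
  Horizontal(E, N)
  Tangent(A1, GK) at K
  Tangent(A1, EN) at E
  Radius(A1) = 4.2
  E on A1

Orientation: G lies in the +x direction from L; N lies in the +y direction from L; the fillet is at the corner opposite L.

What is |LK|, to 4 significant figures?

60.59

L is at the origin; LG is horizontal with |LG| = 57.4 and G on the +x side, so G = (57.40, 0.000). LN is vertical with |LN| = 23.6 and N on the +y side, so N = (0.000, 23.60). The virtual corner opposite L is at (57.40, 23.60). The tangent condition forces DK to be normal to GK and tangency of A1 to EN means the radius DE is perpendicular to EN, with radius 4.2, so the center D sits 4.2 in from both sides at D = (53.20, 19.40). That places the tangent points at K = (57.40, 19.40) on GK and E = (53.20, 23.60) on EN. Then |LK| = |K − L| = 60.59.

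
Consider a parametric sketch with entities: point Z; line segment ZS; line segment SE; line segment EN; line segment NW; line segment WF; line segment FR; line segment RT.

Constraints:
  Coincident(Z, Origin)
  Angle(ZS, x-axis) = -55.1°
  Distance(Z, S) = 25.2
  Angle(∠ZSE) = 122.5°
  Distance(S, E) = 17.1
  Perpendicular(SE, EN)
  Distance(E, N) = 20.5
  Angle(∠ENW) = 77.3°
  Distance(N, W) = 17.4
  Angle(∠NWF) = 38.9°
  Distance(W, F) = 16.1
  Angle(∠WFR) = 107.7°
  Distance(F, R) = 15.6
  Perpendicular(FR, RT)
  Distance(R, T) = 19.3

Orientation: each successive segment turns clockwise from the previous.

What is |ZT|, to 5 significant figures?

28.168

Z is at the origin; ZS runs at -55.1° with length 25.2, so S = (14.418, -20.668). ∠ZSE = 122.5° gives SE at -112.60° from the x-axis; with |SE| = 17.1, E = (7.8466, -36.455). SE ⟂ EN, so EN runs at 157.40°; with |EN| = 20.5, N = (-11.079, -28.577). ∠ENW = 77.3° gives NW at 54.700° from the x-axis; with |NW| = 17.4, W = (-1.0245, -14.376). ∠NWF = 38.9° gives WF at -86.400° from the x-axis; with |WF| = 16.1, F = (-0.013533, -30.444). ∠WFR = 107.7° gives FR at -158.70° from the x-axis; with |FR| = 15.6, R = (-14.548, -36.111). FR is perpendicular to RT, so RT runs at 111.30°; with |RT| = 19.3, T = (-21.559, -18.129). Then |ZT| = |T − Z| = 28.168.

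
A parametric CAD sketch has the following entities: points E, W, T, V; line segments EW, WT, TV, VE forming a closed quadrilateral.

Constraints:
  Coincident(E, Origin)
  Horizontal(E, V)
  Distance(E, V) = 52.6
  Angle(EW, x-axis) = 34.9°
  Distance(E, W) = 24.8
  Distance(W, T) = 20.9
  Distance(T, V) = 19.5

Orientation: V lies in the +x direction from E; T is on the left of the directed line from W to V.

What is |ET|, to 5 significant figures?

44.106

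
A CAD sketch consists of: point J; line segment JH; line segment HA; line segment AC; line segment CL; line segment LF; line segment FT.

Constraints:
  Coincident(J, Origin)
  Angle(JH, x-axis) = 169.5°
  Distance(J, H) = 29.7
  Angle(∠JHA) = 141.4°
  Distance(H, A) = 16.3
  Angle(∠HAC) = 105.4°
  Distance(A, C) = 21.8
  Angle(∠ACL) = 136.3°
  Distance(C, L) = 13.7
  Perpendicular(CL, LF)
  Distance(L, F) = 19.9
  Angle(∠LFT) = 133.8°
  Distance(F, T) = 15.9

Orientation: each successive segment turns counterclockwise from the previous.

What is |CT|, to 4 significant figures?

30.98

J is at the origin; JH runs at 169.5° with length 29.7, so H = (-29.20, 5.412). ∠JHA = 141.4° gives HA at -151.9° from the x-axis; with |HA| = 16.3, A = (-43.58, -2.265). ∠HAC = 105.4° gives AC at -77.30° from the x-axis; with |AC| = 21.8, C = (-38.79, -23.53). ∠ACL = 136.3° gives CL at -33.60° from the x-axis; with |CL| = 13.7, L = (-27.38, -31.11). The perpendicularity gives LF at right angles to CL, so LF runs at 56.40°; with |LF| = 19.9, F = (-16.37, -14.54). ∠LFT = 133.8° gives FT at 102.6° from the x-axis; with |FT| = 15.9, T = (-19.83, 0.9790). Then |CT| = |T − C| = 30.98.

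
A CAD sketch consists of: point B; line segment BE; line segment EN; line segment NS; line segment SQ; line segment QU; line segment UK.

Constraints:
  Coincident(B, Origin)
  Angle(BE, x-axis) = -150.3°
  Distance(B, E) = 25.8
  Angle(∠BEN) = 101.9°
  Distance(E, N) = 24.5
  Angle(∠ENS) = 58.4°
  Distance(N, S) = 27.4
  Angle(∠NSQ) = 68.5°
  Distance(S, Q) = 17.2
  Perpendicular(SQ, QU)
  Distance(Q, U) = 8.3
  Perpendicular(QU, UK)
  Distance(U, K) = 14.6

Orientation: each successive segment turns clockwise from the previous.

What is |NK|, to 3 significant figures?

18.7

SQ ⟂ QU, so QU runs at 168°; with |QU| = 8.3, U = (-23.3, -4.90). QU ⟂ UK, so UK runs at 78.5°; with |UK| = 14.6, K = (-20.3, 9.40). Then |NK| = |K − N| = 18.7.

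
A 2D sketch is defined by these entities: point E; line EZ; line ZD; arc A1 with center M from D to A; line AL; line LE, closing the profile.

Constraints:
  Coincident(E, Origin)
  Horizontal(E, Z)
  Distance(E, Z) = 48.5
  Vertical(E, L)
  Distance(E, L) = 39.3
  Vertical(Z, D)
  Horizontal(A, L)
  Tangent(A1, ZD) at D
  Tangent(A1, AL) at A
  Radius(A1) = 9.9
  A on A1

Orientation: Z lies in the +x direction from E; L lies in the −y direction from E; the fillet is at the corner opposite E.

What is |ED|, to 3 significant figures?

56.7

E is at the origin; EZ is horizontal with |EZ| = 48.5 and Z on the +x side, so Z = (48.5, 0.00). E and L share the same x with |EL| = 39.3 and L on the −y side, so L = (0.00, -39.3). The virtual corner opposite E is at (48.5, -39.3). The tangent condition forces MD to be normal to ZD and the tangent condition forces MA to be normal to AL, with radius 9.9, so the center M sits 9.9 in from both sides at M = (38.6, -29.4). That places the tangent points at D = (48.5, -29.4) on ZD and A = (38.6, -39.3) on AL. Then |ED| = |D − E| = 56.7.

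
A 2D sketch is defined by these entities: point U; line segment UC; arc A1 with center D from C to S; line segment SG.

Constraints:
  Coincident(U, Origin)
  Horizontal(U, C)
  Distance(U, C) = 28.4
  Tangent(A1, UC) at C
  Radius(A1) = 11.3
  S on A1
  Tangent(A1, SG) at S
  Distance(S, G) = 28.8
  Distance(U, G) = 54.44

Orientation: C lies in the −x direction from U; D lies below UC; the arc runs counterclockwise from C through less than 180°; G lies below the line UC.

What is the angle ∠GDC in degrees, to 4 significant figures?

167.2°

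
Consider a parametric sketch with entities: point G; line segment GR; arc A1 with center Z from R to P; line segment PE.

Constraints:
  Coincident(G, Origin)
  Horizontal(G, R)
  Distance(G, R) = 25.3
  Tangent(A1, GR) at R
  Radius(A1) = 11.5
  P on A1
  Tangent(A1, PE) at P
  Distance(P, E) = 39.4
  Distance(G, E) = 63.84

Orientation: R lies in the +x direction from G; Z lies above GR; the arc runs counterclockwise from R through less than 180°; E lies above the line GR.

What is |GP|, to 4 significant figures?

38.26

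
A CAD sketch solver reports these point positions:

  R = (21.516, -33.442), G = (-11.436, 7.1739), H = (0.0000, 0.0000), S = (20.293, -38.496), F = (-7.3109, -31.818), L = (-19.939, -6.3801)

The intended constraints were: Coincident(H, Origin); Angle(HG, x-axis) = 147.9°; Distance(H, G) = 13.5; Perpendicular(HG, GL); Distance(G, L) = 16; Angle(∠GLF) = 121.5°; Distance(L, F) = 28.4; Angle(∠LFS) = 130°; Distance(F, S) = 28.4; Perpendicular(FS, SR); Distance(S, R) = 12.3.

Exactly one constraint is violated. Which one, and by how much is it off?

Distance(S, R) = 12.3 — off by 7.10.

H = (0.00, 0.00) ✓; HG at 147.9° ✓; |HG| = 13.50 ✓; ∠(HG, GL) = 90.00° ✓; |GL| = 16.00 ✓; ∠GLF = 121.5° ✓; |LF| = 28.40 ✓; ∠LFS = 130.0° ✓; |FS| = 28.40 ✓; ∠(FS, SR) = 90.00° ✓; |SR| = 5.200 ✗.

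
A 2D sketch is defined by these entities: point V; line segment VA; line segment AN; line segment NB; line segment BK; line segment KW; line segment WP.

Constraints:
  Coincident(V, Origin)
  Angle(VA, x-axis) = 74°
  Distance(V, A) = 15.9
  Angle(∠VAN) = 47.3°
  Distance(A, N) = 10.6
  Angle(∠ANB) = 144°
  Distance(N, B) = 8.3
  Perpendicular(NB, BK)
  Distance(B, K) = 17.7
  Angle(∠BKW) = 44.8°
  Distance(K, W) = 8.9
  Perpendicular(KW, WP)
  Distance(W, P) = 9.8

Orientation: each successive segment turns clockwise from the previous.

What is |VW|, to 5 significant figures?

5.3880

V is at the origin; VA runs at 74.0° with length 15.9, so A = (4.3826, 15.284). ∠VAN = 47.3° gives AN at -58.700° from the x-axis; with |AN| = 10.6, N = (9.8895, 6.2268). ∠ANB = 144.0° gives NB at -94.700° from the x-axis; with |NB| = 8.3, B = (9.2094, -2.0453). NB is perpendicular to BK, so BK runs at 175.30°; with |BK| = 17.7, K = (-8.4310, -0.59498). ∠BKW = 44.8° gives KW at 40.100° from the x-axis; with |KW| = 8.9, W = (-1.6232, 5.1377). Then |VW| = |W − V| = 5.3880.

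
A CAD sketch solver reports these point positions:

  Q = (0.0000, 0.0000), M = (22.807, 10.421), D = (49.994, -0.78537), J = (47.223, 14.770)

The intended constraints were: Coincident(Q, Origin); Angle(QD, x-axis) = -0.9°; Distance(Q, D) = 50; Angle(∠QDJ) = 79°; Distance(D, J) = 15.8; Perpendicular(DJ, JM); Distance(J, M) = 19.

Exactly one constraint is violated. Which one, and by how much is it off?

Distance(J, M) = 19 — off by 5.80.

Q = (0.00, 0.00) ✓; QD at -0.9000° ✓; |QD| = 50.00 ✓; ∠QDJ = 79.00° ✓; |DJ| = 15.80 ✓; ∠(DJ, JM) = 90.00° ✓; |JM| = 24.80 ✗.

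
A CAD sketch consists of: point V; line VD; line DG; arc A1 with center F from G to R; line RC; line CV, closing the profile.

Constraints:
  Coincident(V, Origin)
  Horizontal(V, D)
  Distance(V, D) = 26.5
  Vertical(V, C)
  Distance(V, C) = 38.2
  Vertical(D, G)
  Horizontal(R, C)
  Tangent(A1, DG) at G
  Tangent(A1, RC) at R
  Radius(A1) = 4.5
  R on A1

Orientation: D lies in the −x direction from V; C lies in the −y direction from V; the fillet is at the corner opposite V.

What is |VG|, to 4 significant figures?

42.87

V is at the origin; V and D share the same y with |VD| = 26.5 and D on the −x side, so D = (-26.50, 0.000). VC is vertical with |VC| = 38.2 and C on the −y side, so C = (0.000, -38.20). The virtual corner opposite V is at (-26.50, -38.20). Tangency of A1 to DG means the radius FG is perpendicular to DG and tangency of A1 to RC means the radius FR is perpendicular to RC, with radius 4.5, so the center F sits 4.5 in from both sides at F = (-22.00, -33.70). That places the tangent points at G = (-26.50, -33.70) on DG and R = (-22.00, -38.20) on RC. Then |VG| = |G − V| = 42.87.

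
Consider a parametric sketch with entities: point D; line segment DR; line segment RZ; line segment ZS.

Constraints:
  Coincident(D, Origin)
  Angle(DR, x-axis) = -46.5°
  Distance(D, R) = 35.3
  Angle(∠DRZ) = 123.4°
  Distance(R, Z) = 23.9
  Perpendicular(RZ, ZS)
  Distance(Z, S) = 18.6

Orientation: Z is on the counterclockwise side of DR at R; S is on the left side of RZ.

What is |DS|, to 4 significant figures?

44.67

∠DRZ = 123.4°, so RZ runs at -46.5° + (180° − 123.4°) = 10.10° from the x-axis; with |RZ| = 23.9, Z = R + 23.9·(cos 10.10°, sin 10.10°) = (47.83, -21.41). The perpendicularity gives ZS at right angles to RZ; with |ZS| = 18.6 on the left of RZ, S = Z + 18.6·(-0.1754, 0.9845) = (44.57, -3.103). Then |DS| = |S − D| = 44.67.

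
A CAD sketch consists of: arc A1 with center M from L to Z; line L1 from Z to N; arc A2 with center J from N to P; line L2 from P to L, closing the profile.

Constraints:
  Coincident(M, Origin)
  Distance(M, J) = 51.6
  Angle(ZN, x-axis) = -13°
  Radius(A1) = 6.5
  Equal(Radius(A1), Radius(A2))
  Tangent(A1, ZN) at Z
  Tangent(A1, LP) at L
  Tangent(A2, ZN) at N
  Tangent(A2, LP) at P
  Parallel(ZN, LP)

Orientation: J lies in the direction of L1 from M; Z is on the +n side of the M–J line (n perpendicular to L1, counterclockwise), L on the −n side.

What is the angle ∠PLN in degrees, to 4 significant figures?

14.14°

Tangency of A1 to both parallel lines with radius 6.5 puts Z and L at M ± 6.5·n: Z = (1.462, 6.333), L = (-1.462, -6.333). Equal radii place N and P the same way about J: N = J + 6.5·n = (51.74, -5.274), P = J − 6.5·n = (48.82, -17.94). Then cos ∠PLN = LP·LN / (|LP||LN|), giving 14.14°.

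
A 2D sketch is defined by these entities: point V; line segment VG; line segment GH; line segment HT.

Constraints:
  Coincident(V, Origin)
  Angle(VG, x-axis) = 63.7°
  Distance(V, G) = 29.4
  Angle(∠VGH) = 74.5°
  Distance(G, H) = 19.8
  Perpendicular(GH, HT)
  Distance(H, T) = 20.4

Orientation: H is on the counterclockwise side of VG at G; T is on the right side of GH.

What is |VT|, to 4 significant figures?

50.17

V is at the origin; VG runs at 63.7° with length 29.4, so G = 29.4·(cos 63.7°, sin 63.7°) = (13.03, 26.36). ∠VGH = 74.5°, so GH runs at 63.7° + (180° − 74.5°) = 169.2° from the x-axis; with |GH| = 19.8, H = G + 19.8·(cos 169.2°, sin 169.2°) = (-6.423, 30.07). The perpendicularity gives HT at right angles to GH; with |HT| = 20.4 on the right of GH, T = H + 20.4·(0.1874, 0.9823) = (-2.600, 50.11). Then |VT| = |T − V| = 50.17.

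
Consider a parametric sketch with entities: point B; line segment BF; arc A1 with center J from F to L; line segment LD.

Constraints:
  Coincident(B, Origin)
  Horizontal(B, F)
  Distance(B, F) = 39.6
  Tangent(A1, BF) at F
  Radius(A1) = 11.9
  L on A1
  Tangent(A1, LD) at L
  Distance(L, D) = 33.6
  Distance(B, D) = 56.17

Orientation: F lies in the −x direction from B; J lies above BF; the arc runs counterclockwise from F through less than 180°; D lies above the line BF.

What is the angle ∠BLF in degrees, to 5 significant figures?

106.52°

Checks: |BF| = 39.60 ✓; |JL| = 11.90 ✓; ∠(JL, LD) = 90.00° ✓; |LD| = 33.60 ✓; |BD| = 56.17 ✓.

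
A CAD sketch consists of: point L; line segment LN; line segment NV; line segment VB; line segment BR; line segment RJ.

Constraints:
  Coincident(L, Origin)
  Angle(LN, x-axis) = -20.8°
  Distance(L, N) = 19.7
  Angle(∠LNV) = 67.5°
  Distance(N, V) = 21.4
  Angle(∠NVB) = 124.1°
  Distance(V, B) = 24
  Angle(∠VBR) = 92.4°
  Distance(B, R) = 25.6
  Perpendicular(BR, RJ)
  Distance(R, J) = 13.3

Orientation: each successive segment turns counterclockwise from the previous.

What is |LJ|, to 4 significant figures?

6.319

∠VBR = 92.4° gives BR at -124.8° from the x-axis; with |BR| = 25.6, R = (-17.09, 6.233). The perpendicularity gives RJ at right angles to BR, so RJ runs at -34.80°; with |RJ| = 13.3, J = (-6.172, -1.357). Then |LJ| = |J − L| = 6.319.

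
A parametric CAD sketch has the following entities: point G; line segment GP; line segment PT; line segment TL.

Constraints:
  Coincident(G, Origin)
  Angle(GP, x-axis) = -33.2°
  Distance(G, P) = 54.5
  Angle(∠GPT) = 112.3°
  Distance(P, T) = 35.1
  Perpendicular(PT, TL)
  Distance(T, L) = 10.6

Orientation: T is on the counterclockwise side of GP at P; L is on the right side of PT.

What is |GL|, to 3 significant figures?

82.7

∠GPT = 112.3°, so PT runs at -33.2° + (180° − 112.3°) = 34.5° from the x-axis; with |PT| = 35.1, T = P + 35.1·(cos 34.5°, sin 34.5°) = (74.5, -9.96). The perpendicularity gives TL at right angles to PT; with |TL| = 10.6 on the right of PT, L = T + 10.6·(0.566, -0.824) = (80.5, -18.7). Then |GL| = |L − G| = 82.7.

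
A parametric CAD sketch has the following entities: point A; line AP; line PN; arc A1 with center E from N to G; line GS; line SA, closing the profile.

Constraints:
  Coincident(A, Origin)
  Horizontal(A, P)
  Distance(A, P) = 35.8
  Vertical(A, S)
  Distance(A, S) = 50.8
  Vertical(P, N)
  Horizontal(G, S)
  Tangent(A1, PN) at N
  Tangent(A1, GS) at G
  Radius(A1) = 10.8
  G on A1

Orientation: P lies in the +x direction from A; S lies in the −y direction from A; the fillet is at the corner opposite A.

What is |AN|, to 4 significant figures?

53.68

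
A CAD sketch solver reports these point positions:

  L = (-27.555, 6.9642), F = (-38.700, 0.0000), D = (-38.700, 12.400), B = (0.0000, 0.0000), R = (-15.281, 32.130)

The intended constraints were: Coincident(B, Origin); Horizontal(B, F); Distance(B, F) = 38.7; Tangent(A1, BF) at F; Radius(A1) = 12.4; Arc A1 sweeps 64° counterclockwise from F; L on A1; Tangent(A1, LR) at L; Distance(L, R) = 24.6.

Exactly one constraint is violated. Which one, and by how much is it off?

Distance(L, R) = 24.6 — off by 3.40.

B = (0.00, 0.00) ✓; B.y = 0.00, F.y = 0.00 ✓; |BF| = 38.70 ✓; ∠(DF, FB) = 90.00° ✓; |DF| = 12.40 ✓; bearing(D→L) − bearing(D→F) = 64.00° ✓; |DL| = 12.40 ✓; ∠(DL, LR) = 90.00° ✓; |LR| = 28.00 ✗.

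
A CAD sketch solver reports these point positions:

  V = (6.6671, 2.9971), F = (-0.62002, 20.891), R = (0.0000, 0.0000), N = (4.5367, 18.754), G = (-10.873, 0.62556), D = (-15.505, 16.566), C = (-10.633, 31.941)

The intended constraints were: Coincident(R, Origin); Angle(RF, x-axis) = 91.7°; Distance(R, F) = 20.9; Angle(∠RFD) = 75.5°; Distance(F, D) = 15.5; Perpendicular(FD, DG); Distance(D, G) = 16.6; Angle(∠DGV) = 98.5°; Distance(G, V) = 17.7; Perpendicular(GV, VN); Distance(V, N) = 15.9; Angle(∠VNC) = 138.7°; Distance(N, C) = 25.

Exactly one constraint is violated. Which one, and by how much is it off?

Distance(N, C) = 25 — off by 4.90.

R = (0.00, 0.00) ✓; RF at 91.70° ✓; |RF| = 20.90 ✓; ∠RFD = 75.50° ✓; |FD| = 15.50 ✓; ∠(FD, DG) = 90.00° ✓; |DG| = 16.60 ✓; ∠DGV = 98.50° ✓; |GV| = 17.70 ✓; ∠(GV, VN) = 90.00° ✓; |VN| = 15.90 ✓; ∠VNC = 138.7° ✓; |NC| = 20.10 ✗.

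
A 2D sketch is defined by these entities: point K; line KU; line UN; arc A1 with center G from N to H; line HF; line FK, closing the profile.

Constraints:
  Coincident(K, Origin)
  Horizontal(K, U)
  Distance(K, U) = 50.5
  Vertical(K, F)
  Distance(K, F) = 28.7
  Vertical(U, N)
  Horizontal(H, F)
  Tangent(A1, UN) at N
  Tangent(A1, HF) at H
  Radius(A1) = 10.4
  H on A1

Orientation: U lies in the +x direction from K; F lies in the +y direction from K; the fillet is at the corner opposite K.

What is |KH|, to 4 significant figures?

49.31

The virtual corner opposite K is at (50.50, 28.70). The tangent condition forces GN to be normal to UN and tangency of A1 to HF means the radius GH is perpendicular to HF, with radius 10.4, so the center G sits 10.4 in from both sides at G = (40.10, 18.30). That places the tangent points at N = (50.50, 18.30) on UN and H = (40.10, 28.70) on HF. Then |KH| = |H − K| = 49.31.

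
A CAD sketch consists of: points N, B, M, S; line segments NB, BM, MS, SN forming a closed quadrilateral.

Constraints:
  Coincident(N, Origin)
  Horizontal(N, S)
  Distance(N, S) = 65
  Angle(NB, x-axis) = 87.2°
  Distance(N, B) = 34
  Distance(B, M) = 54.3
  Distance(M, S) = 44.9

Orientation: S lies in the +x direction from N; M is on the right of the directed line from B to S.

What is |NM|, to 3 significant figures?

28.0

Checks: |BM| = 54.30 ✓; |MS| = 44.90 ✓.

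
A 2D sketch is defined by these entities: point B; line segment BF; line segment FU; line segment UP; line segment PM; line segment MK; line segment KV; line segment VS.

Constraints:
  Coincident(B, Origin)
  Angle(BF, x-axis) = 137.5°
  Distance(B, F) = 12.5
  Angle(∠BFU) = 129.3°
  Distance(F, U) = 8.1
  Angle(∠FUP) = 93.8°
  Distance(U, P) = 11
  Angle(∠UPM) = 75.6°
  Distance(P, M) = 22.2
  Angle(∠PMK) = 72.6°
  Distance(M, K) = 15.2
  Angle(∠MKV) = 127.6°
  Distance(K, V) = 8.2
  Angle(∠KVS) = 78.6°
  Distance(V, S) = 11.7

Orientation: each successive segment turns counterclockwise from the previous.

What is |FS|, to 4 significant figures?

4.230

B is at the origin; BF runs at 137.5° with length 12.5, so F = (-9.216, 8.445). ∠BFU = 129.3° gives FU at -171.8° from the x-axis; with |FU| = 8.1, U = (-17.23, 7.290). ∠FUP = 93.8° gives UP at -85.60° from the x-axis; with |UP| = 11.0, P = (-16.39, -3.678). ∠UPM = 75.6° gives PM at 18.80° from the x-axis; with |PM| = 22.2, M = (4.626, 3.476). ∠PMK = 72.6° gives MK at 126.2° from the x-axis; with |MK| = 15.2, K = (-4.351, 15.74). ∠MKV = 127.6° gives KV at 178.6° from the x-axis; with |KV| = 8.2, V = (-12.55, 15.94). ∠KVS = 78.6° gives VS at -80.00° from the x-axis; with |VS| = 11.7, S = (-10.52, 4.420). Then |FS| = |S − F| = 4.230.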